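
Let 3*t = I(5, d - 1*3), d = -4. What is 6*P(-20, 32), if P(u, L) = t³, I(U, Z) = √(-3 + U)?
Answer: 4*√2/9 ≈ 0.62854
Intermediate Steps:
t = √2/3 (t = √(-3 + 5)/3 = √2/3 ≈ 0.47140)
P(u, L) = 2*√2/27 (P(u, L) = (√2/3)³ = 2*√2/27)
6*P(-20, 32) = 6*(2*√2/27) = 4*√2/9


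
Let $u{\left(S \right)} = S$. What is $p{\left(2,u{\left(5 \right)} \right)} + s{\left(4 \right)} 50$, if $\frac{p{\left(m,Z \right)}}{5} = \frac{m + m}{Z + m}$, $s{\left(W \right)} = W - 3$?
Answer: $\frac{370}{7} \approx 52.857$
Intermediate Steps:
$s{\left(W \right)} = -3 + W$ ($s{\left(W \right)} = W - 3 = -3 + W$)
$p{\left(m,Z \right)} = \frac{10 m}{Z + m}$ ($p{\left(m,Z \right)} = 5 \frac{m + m}{Z + m} = 5 \frac{2 m}{Z + m} = \frac{10 m}{Z + m}$)
$p{\left(2,u{\left(5 \right)} \right)} + s{\left(4 \right)} 50 = 10 \cdot 2 \frac{1}{5 + 2} + \left(-3 + 4\right) 50 = 10 \cdot 2 \cdot \frac{1}{7} + 1 \cdot 50 = 10 \cdot 2 \cdot \frac{1}{7} + 50 = \frac{20}{7} + 50 = \frac{370}{7}$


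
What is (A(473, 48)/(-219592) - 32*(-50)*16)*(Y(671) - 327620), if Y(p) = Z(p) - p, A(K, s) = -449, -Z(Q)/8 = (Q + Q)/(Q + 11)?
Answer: -57213433211698341/6807352 ≈ -8.4047e+9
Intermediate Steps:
Z(Q) = -16*Q/(11 + Q) (Z(Q) = -8*(Q + Q)/(Q + 11) = -8*2*Q/(11 + Q) = -16*Q/(11 + Q))
Y(p) = -p - 16*p/(11 + p) (Y(p) = -16*p/(11 + p) - p = -p - 16*p/(11 + p))
(A(473, 48)/(-219592) - 32*(-50)*16)*(Y(671) - 327620) = (-449/(-219592) - 32*(-50)*16)*(671*(-27 - 1*671)/(11 + 671) - 327620) = (-449*(-1/219592) + 1600*16)*(671*(-27 - 671)/682 - 327620) = (449/219592 + 25600)*(671*(1/682)*(-698) - 327620) = 5621555649*(-21289/31 - 327620)/219592 = (5621555649/219592)*(-10177509/31) = -57213433211698341/6807352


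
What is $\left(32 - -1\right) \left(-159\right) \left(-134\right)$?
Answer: $703098$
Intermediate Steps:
$\left(32 - -1\right) \left(-159\right) \left(-134\right) = \left(32 + 1\right) \left(-159\right) \left(-134\right) = 33 \left(-159\right) \left(-134\right) = \left(-5247\right) \left(-134\right) = 703098$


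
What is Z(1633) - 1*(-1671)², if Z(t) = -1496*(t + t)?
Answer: -7678177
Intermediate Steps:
Z(t) = -2992*t
Z(1633) - 1*(-1671)² = -2992*1633 - 1*(-1671)² = -4885936 - 1*2792241 = -4885936 - 2792241 = -7678177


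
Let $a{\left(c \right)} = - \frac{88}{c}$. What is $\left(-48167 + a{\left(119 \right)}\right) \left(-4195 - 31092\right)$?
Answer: $\frac{28894815401}{17} \approx 1.6997 \cdot 10^{9}$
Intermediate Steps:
$\left(-48167 + a{\left(119 \right)}\right) \left(-4195 - 31092\right) = \left(-48167 - \frac{88}{119}\right) \left(-4195 - 31092\right) = \left(-48167 - \frac{88}{119}\right) \left(-35287\right) = \left(- \frac{5731961}{119}\right) \left(-35287\right) = \frac{28894815401}{17}$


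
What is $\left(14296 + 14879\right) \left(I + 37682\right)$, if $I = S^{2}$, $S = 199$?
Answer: $2254731525$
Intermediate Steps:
$I = 39601$ ($I = 199^{2} = 39601$)
$\left(14296 + 14879\right) \left(I + 37682\right) = \left(14296 + 14879\right) \left(39601 + 37682\right) = 29175 \cdot 77283 = 2254731525$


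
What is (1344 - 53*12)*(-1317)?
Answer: -932436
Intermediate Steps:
(1344 - 53*12)*(-1317) = (1344 - 636)*(-1317) = 708*(-1317) = -932436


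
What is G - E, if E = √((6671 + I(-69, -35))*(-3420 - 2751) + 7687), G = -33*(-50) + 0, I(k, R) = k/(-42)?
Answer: 1650 - I*√8069161646/14 ≈ 1650.0 - 6416.3*I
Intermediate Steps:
I(k, R) = -k/42 (I(k, R) = k*(-1/42) = -k/42)
G = 1650 (G = 1650 + 0 = 1650)
E = I*√8069161646/14 (E = √((6671 - 1/42*(-69))*(-3420 - 2751) + 7687) = √((6671 + 23/14)*(-6171) + 7687) = √((93417/14)*(-6171) + 7687) = √(-576476307/14 + 7687) = √(-576368689/14) = I*√8069161646/14 ≈ 6416.3*I)
G - E = 1650 - I*√8069161646/14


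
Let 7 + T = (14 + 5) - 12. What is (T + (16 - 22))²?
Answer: 36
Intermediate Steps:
T = 0 (T = -7 + ((14 + 5) - 12) = -7 + (19 - 12) = -7 + 7 = 0)
(T + (16 - 22))² = (0 + (16 - 22))² = (0 - 6)² = (-6)² = 36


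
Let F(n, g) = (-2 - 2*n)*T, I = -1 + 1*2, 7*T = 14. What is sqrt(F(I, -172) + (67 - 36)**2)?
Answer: sqrt(953) ≈ 30.871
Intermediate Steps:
T = 2 (T = (1/7)*14 = 2)
I = 1 (I = -1 + 2 = 1)
F(n, g) = -4 - 4*n (F(n, g) = (-2 - 2*n)*2 = -4 - 4*n)
sqrt(F(I, -172) + (67 - 36)**2) = sqrt((-4 - 4*1) + (67 - 36)**2) = sqrt((-4 - 4) + 31**2) = sqrt(-8 + 961) = sqrt(953)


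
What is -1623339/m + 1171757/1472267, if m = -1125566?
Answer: 3708878278975/1657133678122 ≈ 2.2381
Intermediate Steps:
-1623339/m + 1171757/1472267 = -1623339/(-1125566) + 1171757/1472267 = -1623339*(-1/1125566) + 1171757*(1/1472267) = 1623339/1125566 + 1171757/1472267 = 3708878278975/1657133678122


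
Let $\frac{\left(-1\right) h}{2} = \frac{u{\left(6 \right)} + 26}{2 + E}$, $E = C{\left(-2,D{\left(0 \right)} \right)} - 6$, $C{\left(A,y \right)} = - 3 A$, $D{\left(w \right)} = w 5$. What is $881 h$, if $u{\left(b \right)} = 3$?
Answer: $-25549$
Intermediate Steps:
$D{\left(w \right)} = 5 w$
$E = 0$ ($E = \left(-3\right) \left(-2\right) - 6 = 6 - 6 = 0$)
$h = -29$ ($h = - 2 \frac{3 + 26}{2 + 0} = - 2 \cdot \frac{29}{2} = - 2 \cdot 29 \cdot \frac{1}{2} = \left(-2\right) \frac{29}{2} = -29$)
$881 h = 881 \left(-29\right) = -25549$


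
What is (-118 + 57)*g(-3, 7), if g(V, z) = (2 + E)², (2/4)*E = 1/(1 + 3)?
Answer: -1525/4 ≈ -381.25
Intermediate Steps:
E = ½ (E = 2/(1 + 3) = 2/4 = 2*(¼) = ½ ≈ 0.50000)
g(V, z) = 25/4 (g(V, z) = (2 + ½)² = (5/2)² = 25/4)
(-118 + 57)*g(-3, 7) = (-118 + 57)*(25/4) = -61*25/4 = -1525/4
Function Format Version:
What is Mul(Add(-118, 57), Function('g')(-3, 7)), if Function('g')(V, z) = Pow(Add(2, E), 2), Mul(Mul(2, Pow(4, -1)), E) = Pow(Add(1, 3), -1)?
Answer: Rational(-1525, 4) ≈ -381.25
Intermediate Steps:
E = Rational(1, 2) (E = Mul(2, Pow(Add(1, 3), -1)) = Mul(2, Pow(4, -1)) = Mul(2, Rational(1, 4)) = Rational(1, 2) ≈ 0.50000)
Function('g')(V, z) = Rational(25, 4) (Function('g')(V, z) = Pow(Add(2, Rational(1, 2)), 2) = Pow(Rational(5, 2), 2) = Rational(25, 4))
Mul(Add(-118, 57), Function('g')(-3, 7)) = Mul(Add(-118, 57), Rational(25, 4)) = Mul(-61, Rational(25, 4)) = Rational(-1525, 4)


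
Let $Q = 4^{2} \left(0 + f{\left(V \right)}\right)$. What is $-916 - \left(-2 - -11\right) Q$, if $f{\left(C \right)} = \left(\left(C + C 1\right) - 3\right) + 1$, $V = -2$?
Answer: $-52$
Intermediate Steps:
$f{\left(C \right)} = -2 + 2 C$ ($f{\left(C \right)} = \left(\left(C + C\right) - 3\right) + 1 = \left(2 C - 3\right) + 1 = \left(-3 + 2 C\right) + 1 = -2 + 2 C$)
$Q = -96$ ($Q = 4^{2} \left(0 + \left(-2 + 2 \left(-2\right)\right)\right) = 16 \left(0 - 6\right) = 16 \left(-6\right) = -96$)
$-916 - \left(-2 - -11\right) Q = -916 - \left(-2 - -11\right) \left(-96\right) = -916 - \left(-2 + 11\right) \left(-96\right) = -916 - 9 \left(-96\right) = -916 - -864 = -916 + 864 = -52$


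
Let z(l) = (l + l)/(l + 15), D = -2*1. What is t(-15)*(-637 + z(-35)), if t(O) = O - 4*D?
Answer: 8869/2 ≈ 4434.5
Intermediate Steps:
D = -2
t(O) = 8 + O (t(O) = O - 4*(-2) = O + 8 = 8 + O)
z(l) = 2*l/(15 + l) (z(l) = (2*l)/(15 + l) = 2*l/(15 + l))
t(-15)*(-637 + z(-35)) = (8 - 15)*(-637 + 2*(-35)/(15 - 35)) = -7*(-637 + 2*(-35)/(-20)) = -7*(-637 + 2*(-35)*(-1/20)) = -7*(-637 + 7/2) = -7*(-1267/2) = 8869/2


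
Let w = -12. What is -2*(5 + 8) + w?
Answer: -38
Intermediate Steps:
-2*(5 + 8) + w = -2*(5 + 8) - 12 = -2*13 - 12 = -26 - 12 = -38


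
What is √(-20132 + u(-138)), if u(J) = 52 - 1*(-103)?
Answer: I*√19977 ≈ 141.34*I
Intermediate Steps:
u(J) = 155 (u(J) = 52 + 103 = 155)
√(-20132 + u(-138)) = √(-20132 + 155) = √(-19977) = I*√19977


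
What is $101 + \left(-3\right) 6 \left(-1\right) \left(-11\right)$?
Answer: $-97$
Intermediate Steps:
$101 + \left(-3\right) 6 \left(-1\right) \left(-11\right) = 101 + \left(-18\right) \left(-1\right) \left(-11\right) = 101 + 18 \left(-11\right) = 101 - 198 = -97$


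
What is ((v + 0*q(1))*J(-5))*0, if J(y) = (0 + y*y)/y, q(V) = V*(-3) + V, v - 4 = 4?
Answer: 0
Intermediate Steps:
v = 8 (v = 4 + 4 = 8)
q(V) = -2*V (q(V) = -3*V + V = -2*V)
J(y) = y (J(y) = (0 + y²)/y = y²/y = y)
((v + 0*q(1))*J(-5))*0 = ((8 + 0*(-2*1))*(-5))*0 = ((8 + 0*(-2))*(-5))*0 = ((8 + 0)*(-5))*0 = (8*(-5))*0 = -40*0 = 0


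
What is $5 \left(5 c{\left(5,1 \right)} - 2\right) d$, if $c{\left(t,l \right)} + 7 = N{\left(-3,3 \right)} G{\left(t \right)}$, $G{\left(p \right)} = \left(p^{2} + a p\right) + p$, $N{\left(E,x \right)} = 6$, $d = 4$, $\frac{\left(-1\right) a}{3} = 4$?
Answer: $-18740$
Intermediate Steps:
$a = -12$ ($a = \left(-3\right) 4 = -12$)
$G{\left(p \right)} = p^{2} - 11 p$ ($G{\left(p \right)} = \left(p^{2} - 12 p\right) + p = p^{2} - 11 p$)
$c{\left(t,l \right)} = -7 + 6 t \left(-11 + t\right)$
$5 \left(5 c{\left(5,1 \right)} - 2\right) d = 5 \left(5 \left(-7 + 6 \cdot 5 \left(-11 + 5\right)\right) - 2\right) 4 = 5 \left(5 \left(-7 + 6 \cdot 5 \left(-6\right)\right) - 2\right) 4 = 5 \left(5 \left(-7 - 180\right) - 2\right) 4 = 5 \left(5 \left(-187\right) - 2\right) 4 = 5 \left(-935 - 2\right) 4 = 5 \left(-937\right) 4 = \left(-4685\right) 4 = -18740$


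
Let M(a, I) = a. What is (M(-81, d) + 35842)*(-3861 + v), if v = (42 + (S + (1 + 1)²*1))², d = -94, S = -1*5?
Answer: -77958980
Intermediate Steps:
S = -5
v = 1681 (v = (42 + (-5 + (1 + 1)²*1))² = (42 + (-5 + 2²*1))² = (42 + (-5 + 4*1))² = (42 + (-5 + 4))² = (42 - 1)² = 41² = 1681)
(M(-81, d) + 35842)*(-3861 + v) = (-81 + 35842)*(-3861 + 1681) = 35761*(-2180) = -77958980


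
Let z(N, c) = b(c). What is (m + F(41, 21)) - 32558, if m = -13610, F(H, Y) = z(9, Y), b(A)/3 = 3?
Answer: -46159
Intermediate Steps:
b(A) = 9 (b(A) = 3*3 = 9)
z(N, c) = 9
F(H, Y) = 9
(m + F(41, 21)) - 32558 = (-13610 + 9) - 32558 = -13601 - 32558 = -46159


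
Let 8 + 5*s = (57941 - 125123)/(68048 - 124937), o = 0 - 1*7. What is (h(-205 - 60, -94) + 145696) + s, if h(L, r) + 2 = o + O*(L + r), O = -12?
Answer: 2844329323/18963 ≈ 1.4999e+5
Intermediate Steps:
o = -7 (o = 0 - 7 = -7)
h(L, r) = -9 - 12*L - 12*r (h(L, r) = -2 + (-7 - 12*(L + r)) = -2 + (-7 + (-12*L - 12*r)) = -2 + (-7 - 12*L - 12*r) = -9 - 12*L - 12*r)
s = -25862/18963 (s = -8/5 + ((57941 - 125123)/(68048 - 124937))/5 = -8/5 + (-67182/(-56889))/5 = -8/5 + (-67182*(-1/56889))/5 = -8/5 + (1/5)*(22394/18963) = -8/5 + 22394/94815 = -25862/18963 ≈ -1.3638)
(h(-205 - 60, -94) + 145696) + s = ((-9 - 12*(-205 - 60) - 12*(-94)) + 145696) - 25862/18963 = ((-9 - 12*(-265) + 1128) + 145696) - 25862/18963 = ((-9 + 3180 + 1128) + 145696) - 25862/18963 = (4299 + 145696) - 25862/18963 = 149995 - 25862/18963 = 2844329323/18963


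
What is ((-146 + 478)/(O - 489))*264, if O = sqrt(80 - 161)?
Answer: -2381104/13289 - 43824*I/13289 ≈ -179.18 - 3.2978*I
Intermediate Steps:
O = 9*I (O = sqrt(-81) = 9*I ≈ 9.0*I)
((-146 + 478)/(O - 489))*264 = ((-146 + 478)/(9*I - 489))*264 = (332/(-489 + 9*I))*264 = (332*((-489 - 9*I)/239202))*264 = (166*(-489 - 9*I)/119601)*264 = 14608*(-489 - 9*I)/39867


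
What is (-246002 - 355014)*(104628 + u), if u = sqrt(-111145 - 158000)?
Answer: -62883102048 - 1803048*I*sqrt(29905) ≈ -6.2883e+10 - 3.118e+8*I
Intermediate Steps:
u = 3*I*sqrt(29905) (u = sqrt(-269145) = 3*I*sqrt(29905) ≈ 518.79*I)
(-246002 - 355014)*(104628 + u) = (-246002 - 355014)*(104628 + 3*I*sqrt(29905)) = -601016*(104628 + 3*I*sqrt(29905)) = -62883102048 - 1803048*I*sqrt(29905)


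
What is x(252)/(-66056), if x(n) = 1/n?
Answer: -1/16646112 ≈ -6.0074e-8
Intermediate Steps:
x(252)/(-66056) = 1/(252*(-66056)) = (1/252)*(-1/66056) = -1/16646112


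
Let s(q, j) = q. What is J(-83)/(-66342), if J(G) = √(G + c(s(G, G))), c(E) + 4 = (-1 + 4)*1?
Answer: -I*√21/33171 ≈ -0.00013815*I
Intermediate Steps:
c(E) = -1 (c(E) = -4 + (-1 + 4)*1 = -4 + 3*1 = -4 + 3 = -1)
J(G) = √(-1 + G) (J(G) = √(G - 1) = √(-1 + G))
J(-83)/(-66342) = √(-1 - 83)/(-66342) = √(-84)*(-1/66342) = (2*I*√21)*(-1/66342) = -I*√21/33171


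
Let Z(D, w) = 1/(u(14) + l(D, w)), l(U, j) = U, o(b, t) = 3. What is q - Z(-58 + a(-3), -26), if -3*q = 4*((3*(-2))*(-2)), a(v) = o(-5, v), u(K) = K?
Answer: -655/41 ≈ -15.976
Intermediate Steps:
a(v) = 3
Z(D, w) = 1/(14 + D)
q = -16 (q = -4*(3*(-2))*(-2)/3 = -4*(-6*(-2))/3 = -4*12/3 = -⅓*48 = -16)
q - Z(-58 + a(-3), -26) = -16 - 1/(14 + (-58 + 3)) = -16 - 1/(14 - 55) = -16 - 1/(-41) = -16 - 1*(-1/41) = -16 + 1/41 = -655/41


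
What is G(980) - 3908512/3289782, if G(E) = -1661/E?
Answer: -4647334831/1611993180 ≈ -2.8830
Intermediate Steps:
G(980) - 3908512/3289782 = -1661/980 - 3908512/3289782 = -1661*1/980 - 3908512*1/3289782 = -1661/980 - 1954256/1644891 = -4647334831/1611993180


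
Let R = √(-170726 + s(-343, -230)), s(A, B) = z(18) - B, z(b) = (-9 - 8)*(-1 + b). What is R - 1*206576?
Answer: -206576 + I*√170785 ≈ -2.0658e+5 + 413.26*I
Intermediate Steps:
z(b) = 17 - 17*b (z(b) = -17*(-1 + b) = 17 - 17*b)
s(A, B) = -289 - B (s(A, B) = (17 - 17*18) - B = (17 - 306) - B = -289 - B)
R = I*√170785 (R = √(-170726 + (-289 - 1*(-230))) = √(-170726 + (-289 + 230)) = √(-170726 - 59) = √(-170785) = I*√170785 ≈ 413.26*I)
R - 1*206576 = I*√170785 - 1*206576 = I*√170785 - 206576 = -206576 + I*√170785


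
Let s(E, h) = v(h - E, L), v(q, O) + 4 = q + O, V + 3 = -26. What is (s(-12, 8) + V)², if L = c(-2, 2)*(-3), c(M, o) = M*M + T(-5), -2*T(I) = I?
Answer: 4225/4 ≈ 1056.3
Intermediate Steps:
V = -29 (V = -3 - 26 = -29)
T(I) = -I/2
c(M, o) = 5/2 + M² (c(M, o) = M*M - ½*(-5) = M² + 5/2 = 5/2 + M²)
L = -39/2 (L = (5/2 + (-2)²)*(-3) = (5/2 + 4)*(-3) = (13/2)*(-3) = -39/2 ≈ -19.500)
v(q, O) = -4 + O + q (v(q, O) = -4 + (q + O) = -4 + (O + q) = -4 + O + q)
s(E, h) = -47/2 + h - E (s(E, h) = -4 - 39/2 + (h - E) = -47/2 + h - E)
(s(-12, 8) + V)² = ((-47/2 + 8 - 1*(-12)) - 29)² = ((-47/2 + 8 + 12) - 29)² = (-7/2 - 29)² = (-65/2)² = 4225/4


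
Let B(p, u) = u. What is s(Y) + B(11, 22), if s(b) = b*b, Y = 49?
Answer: 2423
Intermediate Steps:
s(b) = b**2
s(Y) + B(11, 22) = 49**2 + 22 = 2401 + 22 = 2423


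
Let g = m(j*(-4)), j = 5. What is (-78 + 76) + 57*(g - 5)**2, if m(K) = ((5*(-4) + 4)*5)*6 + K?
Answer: 14536423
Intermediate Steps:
m(K) = -480 + K (m(K) = ((-20 + 4)*5)*6 + K = -16*5*6 + K = -80*6 + K = -480 + K)
g = -500 (g = -480 + 5*(-4) = -480 - 20 = -500)
(-78 + 76) + 57*(g - 5)**2 = (-78 + 76) + 57*(-500 - 5)**2 = -2 + 57*(-505)**2 = -2 + 57*255025 = -2 + 14536425 = 14536423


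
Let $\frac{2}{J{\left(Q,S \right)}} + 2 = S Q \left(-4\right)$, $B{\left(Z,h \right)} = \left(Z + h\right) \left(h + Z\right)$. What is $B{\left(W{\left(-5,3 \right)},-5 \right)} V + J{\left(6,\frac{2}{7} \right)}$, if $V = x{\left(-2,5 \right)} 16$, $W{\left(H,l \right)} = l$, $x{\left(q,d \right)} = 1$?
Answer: $\frac{1977}{31} \approx 63.774$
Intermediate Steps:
$B{\left(Z,h \right)} = \left(Z + h\right)^{2}$ ($B{\left(Z,h \right)} = \left(Z + h\right) \left(Z + h\right) = \left(Z + h\right)^{2}$)
$J{\left(Q,S \right)} = \frac{2}{-2 - 4 Q S}$ ($J{\left(Q,S \right)} = \frac{2}{-2 + S Q \left(-4\right)} = \frac{2}{-2 + Q S \left(-4\right)} = \frac{2}{-2 - 4 Q S}$)
$V = 16$ ($V = 1 \cdot 16 = 16$)
$B{\left(W{\left(-5,3 \right)},-5 \right)} V + J{\left(6,\frac{2}{7} \right)} = \left(3 - 5\right)^{2} \cdot 16 - \frac{1}{1 + 2 \cdot 6 \cdot \frac{2}{7}} = \left(-2\right)^{2} \cdot 16 - \frac{1}{1 + 2 \cdot 6 \cdot 2 \cdot \frac{1}{7}} = 4 \cdot 16 - \frac{1}{1 + 2 \cdot 6 \cdot \frac{2}{7}} = 64 - \frac{1}{1 + \frac{24}{7}} = 64 - \frac{1}{\frac{31}{7}} = 64 - \frac{7}{31} = \frac{1977}{31}$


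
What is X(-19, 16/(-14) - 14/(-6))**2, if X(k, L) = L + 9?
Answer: 45796/441 ≈ 103.85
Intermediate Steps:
X(k, L) = 9 + L
X(-19, 16/(-14) - 14/(-6))**2 = (9 + (16/(-14) - 14/(-6)))**2 = (9 + (16*(-1/14) - 14*(-1/6)))**2 = (9 + (-8/7 + 7/3))**2 = (9 + 25/21)**2 = (214/21)**2 = 45796/441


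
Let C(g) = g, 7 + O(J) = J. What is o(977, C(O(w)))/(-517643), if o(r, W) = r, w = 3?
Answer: -977/517643 ≈ -0.0018874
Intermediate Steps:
O(J) = -7 + J
o(977, C(O(w)))/(-517643) = 977/(-517643) = 977*(-1/517643) = -977/517643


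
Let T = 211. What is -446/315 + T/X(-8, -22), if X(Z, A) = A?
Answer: -76277/6930 ≈ -11.007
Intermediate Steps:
-446/315 + T/X(-8, -22) = -446/315 + 211/(-22) = -446*1/315 + 211*(-1/22) = -446/315 - 211/22 = -76277/6930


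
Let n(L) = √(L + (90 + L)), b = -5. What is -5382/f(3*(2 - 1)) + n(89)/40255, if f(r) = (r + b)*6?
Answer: 897/2 + 2*√67/40255 ≈ 448.50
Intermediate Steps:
n(L) = √(90 + 2*L)
f(r) = -30 + 6*r (f(r) = (r - 5)*6 = (-5 + r)*6 = -30 + 6*r)
-5382/f(3*(2 - 1)) + n(89)/40255 = -5382/(-30 + 6*(3*(2 - 1))) + √(90 + 2*89)/40255 = -5382/(-30 + 6*(3*1)) + √(90 + 178)*(1/40255) = -5382/(-30 + 6*3) + √268*(1/40255) = -5382/(-30 + 18) + (2*√67)*(1/40255) = -5382/(-12) + 2*√67/40255 = -5382*(-1/12) + 2*√67/40255 = 897/2 + 2*√67/40255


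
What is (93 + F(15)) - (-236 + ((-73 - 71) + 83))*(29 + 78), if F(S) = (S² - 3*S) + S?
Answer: 32067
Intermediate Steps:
F(S) = S² - 2*S
(93 + F(15)) - (-236 + ((-73 - 71) + 83))*(29 + 78) = (93 + 15*(-2 + 15)) - (-236 + ((-73 - 71) + 83))*(29 + 78) = (93 + 15*13) - (-236 + (-144 + 83))*107 = (93 + 195) - (-236 - 61)*107 = 288 - (-297)*107 = 288 - 1*(-31779) = 288 + 31779 = 32067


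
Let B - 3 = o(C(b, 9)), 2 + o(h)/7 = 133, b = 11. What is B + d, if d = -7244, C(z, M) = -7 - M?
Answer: -6324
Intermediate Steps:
o(h) = 917 (o(h) = -14 + 7*133 = -14 + 931 = 917)
B = 920 (B = 3 + 917 = 920)
B + d = 920 - 7244 = -6324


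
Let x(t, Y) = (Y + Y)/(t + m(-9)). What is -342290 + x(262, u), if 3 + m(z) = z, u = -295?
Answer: -8557309/25 ≈ -3.4229e+5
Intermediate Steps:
m(z) = -3 + z
x(t, Y) = 2*Y/(-12 + t) (x(t, Y) = (Y + Y)/(t + (-3 - 9)) = (2*Y)/(t - 12) = (2*Y)/(-12 + t) = 2*Y/(-12 + t))
-342290 + x(262, u) = -342290 + 2*(-295)/(-12 + 262) = -342290 + 2*(-295)/250 = -342290 + 2*(-295)*(1/250) = -342290 - 59/25 = -8557309/25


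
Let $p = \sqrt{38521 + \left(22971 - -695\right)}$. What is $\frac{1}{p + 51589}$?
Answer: $\frac{51589}{2661362734} - \frac{\sqrt{62187}}{2661362734} \approx 1.9291 \cdot 10^{-5}$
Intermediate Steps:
$p = \sqrt{62187}$ ($p = \sqrt{38521 + \left(22971 + 695\right)} = \sqrt{38521 + 23666} = \sqrt{62187} \approx 249.37$)
$\frac{1}{p + 51589} = \frac{1}{\sqrt{62187} + 51589} = \frac{1}{51589 + \sqrt{62187}}$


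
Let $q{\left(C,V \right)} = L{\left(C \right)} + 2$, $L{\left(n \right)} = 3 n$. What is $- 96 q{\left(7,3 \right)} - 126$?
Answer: $-2334$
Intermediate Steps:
$q{\left(C,V \right)} = 2 + 3 C$ ($q{\left(C,V \right)} = 3 C + 2 = 2 + 3 C$)
$- 96 q{\left(7,3 \right)} - 126 = - 96 \left(2 + 3 \cdot 7\right) - 126 = - 96 \left(2 + 21\right) - 126 = \left(-96\right) 23 - 126 = -2208 - 126 = -2334$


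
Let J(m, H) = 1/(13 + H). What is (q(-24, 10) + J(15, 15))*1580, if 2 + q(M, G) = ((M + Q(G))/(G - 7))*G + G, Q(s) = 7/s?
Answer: -2310355/21 ≈ -1.1002e+5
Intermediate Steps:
q(M, G) = -2 + G + G*(M + 7/G)/(-7 + G) (q(M, G) = -2 + (((M + 7/G)/(G - 7))*G + G) = -2 + (((M + 7/G)/(-7 + G))*G + G) = -2 + (G*(M + 7/G)/(-7 + G) + G) = -2 + (G + G*(M + 7/G)/(-7 + G)) = -2 + G + G*(M + 7/G)/(-7 + G))
(q(-24, 10) + J(15, 15))*1580 = ((21 + 10² - 9*10 + 10*(-24))/(-7 + 10) + 1/(13 + 15))*1580 = ((21 + 100 - 90 - 240)/3 + 1/28)*1580 = ((⅓)*(-209) + 1/28)*1580 = (-209/3 + 1/28)*1580 = -5849/84*1580 = -2310355/21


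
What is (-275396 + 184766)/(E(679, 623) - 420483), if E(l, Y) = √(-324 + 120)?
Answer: 12702791430/58935317831 + 60420*I*√51/58935317831 ≈ 0.21554 + 7.3213e-6*I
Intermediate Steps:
E(l, Y) = 2*I*√51 (E(l, Y) = √(-204) = 2*I*√51)
(-275396 + 184766)/(E(679, 623) - 420483) = (-275396 + 184766)/(2*I*√51 - 420483) = -90630/(-420483 + 2*I*√51)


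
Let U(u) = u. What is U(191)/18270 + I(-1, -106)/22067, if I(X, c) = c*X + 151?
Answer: 8910187/403164090 ≈ 0.022101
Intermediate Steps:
I(X, c) = 151 + X*c (I(X, c) = X*c + 151 = 151 + X*c)
U(191)/18270 + I(-1, -106)/22067 = 191/18270 + (151 - 1*(-106))/22067 = 191*(1/18270) + (151 + 106)*(1/22067) = 191/18270 + 257*(1/22067) = 191/18270 + 257/22067 = 8910187/403164090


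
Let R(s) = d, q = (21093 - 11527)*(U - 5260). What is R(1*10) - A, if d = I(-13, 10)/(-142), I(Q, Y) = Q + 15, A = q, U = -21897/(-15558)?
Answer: 9261061415580/184103 ≈ 5.0304e+7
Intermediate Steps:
U = 7299/5186 (U = -21897*(-1/15558) = 7299/5186 ≈ 1.4074)
q = -130437484763/2593 (q = (21093 - 11527)*(7299/5186 - 5260) = 9566*(-27271061/5186) = -130437484763/2593 ≈ -5.0304e+7)
A = -130437484763/2593 ≈ -5.0304e+7
I(Q, Y) = 15 + Q
d = -1/71 (d = (15 - 13)/(-142) = 2*(-1/142) = -1/71 ≈ -0.014085)
R(s) = -1/71
R(1*10) - A = -1/71 - 1*(-130437484763/2593) = -1/71 + 130437484763/2593 = 9261061415580/184103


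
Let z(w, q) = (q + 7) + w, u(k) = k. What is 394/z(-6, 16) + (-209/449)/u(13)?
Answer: 2296225/99229 ≈ 23.141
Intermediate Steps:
z(w, q) = 7 + q + w (z(w, q) = (7 + q) + w = 7 + q + w)
394/z(-6, 16) + (-209/449)/u(13) = 394/(7 + 16 - 6) - 209/449/13 = 394/17 - 209*1/449*(1/13) = 394*(1/17) - 209/449*1/13 = 394/17 - 209/5837 = 2296225/99229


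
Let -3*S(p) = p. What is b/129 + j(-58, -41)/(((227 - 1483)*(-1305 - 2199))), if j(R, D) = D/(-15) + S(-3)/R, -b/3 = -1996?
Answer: 7642466298089/164642307840 ≈ 46.419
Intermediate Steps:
b = 5988 (b = -3*(-1996) = 5988)
S(p) = -p/3
j(R, D) = 1/R - D/15 (j(R, D) = D/(-15) + (-⅓*(-3))/R = D*(-1/15) + 1/R = -D/15 + 1/R = 1/R - D/15)
b/129 + j(-58, -41)/(((227 - 1483)*(-1305 - 2199))) = 5988/129 + (1/(-58) - 1/15*(-41))/(((227 - 1483)*(-1305 - 2199))) = 5988*(1/129) + (-1/58 + 41/15)/((-1256*(-3504))) = 1996/43 + (2363/870)/4401024 = 1996/43 + (2363/870)*(1/4401024) = 1996/43 + 2363/3828890880 = 7642466298089/164642307840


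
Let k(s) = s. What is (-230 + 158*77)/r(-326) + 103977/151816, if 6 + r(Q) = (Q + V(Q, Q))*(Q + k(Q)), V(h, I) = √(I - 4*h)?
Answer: 1259791304685601/1698822953033416 + 1945568*√978/11190012601 ≈ 0.74700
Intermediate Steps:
r(Q) = -6 + 2*Q*(Q + √3*√(-Q)) (r(Q) = -6 + (Q + √(Q - 4*Q))*(Q + Q) = -6 + (Q + √(-3*Q))*(2*Q) = -6 + (Q + √3*√(-Q))*(2*Q) = -6 + 2*Q*(Q + √3*√(-Q)))
(-230 + 158*77)/r(-326) + 103977/151816 = (-230 + 158*77)/(-6 + 2*(-326)² - 2*√3*(-1*(-326))^(3/2)) + 103977/151816 = (-230 + 12166)/(-6 + 2*106276 - 2*√3*326^(3/2)) + 103977*(1/151816) = 11936/(-6 + 212552 - 2*√3*326*√326) + 103977/151816 = 11936/(-6 + 212552 - 652*√978) + 103977/151816 = 11936/(212546 - 652*√978) + 103977/151816 = 103977/151816 + 11936/(212546 - 652*√978)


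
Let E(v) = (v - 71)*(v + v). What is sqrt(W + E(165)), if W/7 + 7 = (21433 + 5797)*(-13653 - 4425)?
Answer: I*sqrt(3445816609) ≈ 58701.0*I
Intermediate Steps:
E(v) = 2*v*(-71 + v) (E(v) = (-71 + v)*(2*v) = 2*v*(-71 + v))
W = -3445847629 (W = -49 + 7*((21433 + 5797)*(-13653 - 4425)) = -49 + 7*(27230*(-18078)) = -49 + 7*(-492263940) = -49 - 3445847580 = -3445847629)
sqrt(W + E(165)) = sqrt(-3445847629 + 2*165*(-71 + 165)) = sqrt(-3445847629 + 2*165*94) = sqrt(-3445847629 + 31020) = sqrt(-3445816609) = I*sqrt(3445816609)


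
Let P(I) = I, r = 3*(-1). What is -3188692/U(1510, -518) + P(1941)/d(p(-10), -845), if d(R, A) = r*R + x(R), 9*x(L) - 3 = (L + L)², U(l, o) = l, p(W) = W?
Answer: -1059805763/508115 ≈ -2085.8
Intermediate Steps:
r = -3
x(L) = ⅓ + 4*L²/9 (x(L) = ⅓ + (L + L)²/9 = ⅓ + (2*L)²/9 = ⅓ + (4*L²)/9 = ⅓ + 4*L²/9)
d(R, A) = ⅓ - 3*R + 4*R²/9 (d(R, A) = -3*R + (⅓ + 4*R²/9) = ⅓ - 3*R + 4*R²/9)
-3188692/U(1510, -518) + P(1941)/d(p(-10), -845) = -3188692/1510 + 1941/(⅓ - 3*(-10) + (4/9)*(-10)²) = -3188692*1/1510 + 1941/(⅓ + 30 + (4/9)*100) = -1594346/755 + 1941/(⅓ + 30 + 400/9) = -1594346/755 + 1941/(673/9) = -1594346/755 + 1941*(9/673) = -1594346/755 + 17469/673 = -1059805763/508115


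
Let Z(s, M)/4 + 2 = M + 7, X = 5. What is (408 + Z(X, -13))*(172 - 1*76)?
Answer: 36096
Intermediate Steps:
Z(s, M) = 20 + 4*M (Z(s, M) = -8 + 4*(M + 7) = -8 + 4*(7 + M) = -8 + (28 + 4*M) = 20 + 4*M)
(408 + Z(X, -13))*(172 - 1*76) = (408 + (20 + 4*(-13)))*(172 - 1*76) = (408 + (20 - 52))*(172 - 76) = (408 - 32)*96 = 376*96 = 36096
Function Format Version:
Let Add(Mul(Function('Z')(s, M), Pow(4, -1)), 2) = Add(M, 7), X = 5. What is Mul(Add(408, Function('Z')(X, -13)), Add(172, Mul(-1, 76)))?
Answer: 36096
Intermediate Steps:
Function('Z')(s, M) = Add(20, Mul(4, M)) (Function('Z')(s, M) = Add(-8, Mul(4, Add(M, 7))) = Add(-8, Mul(4, Add(7, M))) = Add(-8, Add(28, Mul(4, M))) = Add(20, Mul(4, M)))
Mul(Add(408, Function('Z')(X, -13)), Add(172, Mul(-1, 76))) = Mul(Add(408, Add(20, Mul(4, -13))), Add(172, Mul(-1, 76))) = Mul(Add(408, Add(20, -52)), Add(172, -76)) = Mul(Add(408, -32), 96) = Mul(376, 96) = 36096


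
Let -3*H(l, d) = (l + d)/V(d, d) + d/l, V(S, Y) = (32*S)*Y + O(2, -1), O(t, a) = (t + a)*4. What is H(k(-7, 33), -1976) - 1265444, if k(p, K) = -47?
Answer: -22294140097881799/17617447476 ≈ -1.2655e+6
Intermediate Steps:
O(t, a) = 4*a + 4*t (O(t, a) = (a + t)*4 = 4*a + 4*t)
V(S, Y) = 4 + 32*S*Y (V(S, Y) = (32*S)*Y + (4*(-1) + 4*2) = 32*S*Y + (-4 + 8) = 32*S*Y + 4 = 4 + 32*S*Y)
H(l, d) = -d/(3*l) - (d + l)/(3*(4 + 32*d²)) (H(l, d) = -((l + d)/(4 + 32*d*d) + d/l)/3 = -((d + l)/(4 + 32*d²) + d/l)/3 = -(d/l + (d + l)/(4 + 32*d²))/3 = -d/(3*l) - (d + l)/(3*(4 + 32*d²)))
H(k(-7, 33), -1976) - 1265444 = (1/12)*(-1*(-47)*(-1976 - 47) - 4*(-1976)*(1 + 8*(-1976)²))/(-47*(1 + 8*(-1976)²)) - 1265444 = (1/12)*(-1/47)*(-1*(-47)*(-2023) - 4*(-1976)*(1 + 8*3904576))/(1 + 8*3904576) - 1265444 = (1/12)*(-1/47)*(-95081 - 4*(-1976)*(1 + 31236608))/(1 + 31236608) - 1265444 = (1/12)*(-1/47)*(-95081 - 4*(-1976)*31236609)/31236609 - 1265444 = (1/12)*(-1/47)*(1/31236609)*(-95081 + 246894157536) - 1265444 = (1/12)*(-1/47)*(1/31236609)*246894062455 - 1265444 = -246894062455/17617447476 - 1265444 = -22294140097881799/17617447476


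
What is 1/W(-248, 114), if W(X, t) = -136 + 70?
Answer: -1/66 ≈ -0.015152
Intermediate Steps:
W(X, t) = -66
1/W(-248, 114) = 1/(-66) = -1/66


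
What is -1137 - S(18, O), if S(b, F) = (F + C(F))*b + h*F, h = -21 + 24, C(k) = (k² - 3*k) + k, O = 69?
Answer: -85800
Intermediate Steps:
C(k) = k² - 2*k
h = 3
S(b, F) = 3*F + b*(F + F*(-2 + F)) (S(b, F) = (F + F*(-2 + F))*b + 3*F = b*(F + F*(-2 + F)) + 3*F = 3*F + b*(F + F*(-2 + F)))
-1137 - S(18, O) = -1137 - 69*(3 - 1*18 + 69*18) = -1137 - 69*(3 - 18 + 1242) = -1137 - 69*1227 = -1137 - 1*84663 = -1137 - 84663 = -85800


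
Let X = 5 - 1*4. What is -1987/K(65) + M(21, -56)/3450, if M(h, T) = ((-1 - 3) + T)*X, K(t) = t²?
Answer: -47391/97175 ≈ -0.48769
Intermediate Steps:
X = 1 (X = 5 - 4 = 1)
M(h, T) = -4 + T (M(h, T) = ((-1 - 3) + T)*1 = (-4 + T)*1 = -4 + T)
-1987/K(65) + M(21, -56)/3450 = -1987/(65²) + (-4 - 56)/3450 = -1987/4225 - 60*1/3450 = -1987*1/4225 - 2/115 = -1987/4225 - 2/115 = -47391/97175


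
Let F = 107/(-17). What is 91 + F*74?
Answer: -6371/17 ≈ -374.76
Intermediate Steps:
F = -107/17 (F = 107*(-1/17) = -107/17 ≈ -6.2941)
91 + F*74 = 91 - 107/17*74 = 91 - 7918/17 = -6371/17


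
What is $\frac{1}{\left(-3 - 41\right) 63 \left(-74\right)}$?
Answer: $\frac{1}{205128} \approx 4.875 \cdot 10^{-6}$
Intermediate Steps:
$\frac{1}{\left(-3 - 41\right) 63 \left(-74\right)} = \frac{1}{\left(-44\right) 63 \left(-74\right)} = \frac{1}{\left(-2772\right) \left(-74\right)} = \frac{1}{205128}$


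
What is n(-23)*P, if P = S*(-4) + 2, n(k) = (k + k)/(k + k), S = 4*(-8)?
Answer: 130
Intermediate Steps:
S = -32
n(k) = 1 (n(k) = (2*k)/((2*k)) = (2*k)*(1/(2*k)) = 1)
P = 130 (P = -32*(-4) + 2 = 128 + 2 = 130)
n(-23)*P = 1*130 = 130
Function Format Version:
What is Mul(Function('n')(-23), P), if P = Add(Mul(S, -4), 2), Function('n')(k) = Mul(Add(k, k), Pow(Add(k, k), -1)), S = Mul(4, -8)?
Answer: 130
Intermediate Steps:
S = -32
Function('n')(k) = 1 (Function('n')(k) = Mul(Mul(2, k), Pow(Mul(2, k), -1)) = Mul(Mul(2, k), Mul(Rational(1, 2), Pow(k, -1))) = 1)
P = 130 (P = Add(Mul(-32, -4), 2) = Add(128, 2) = 130)
Mul(Function('n')(-23), P) = Mul(1, 130) = 130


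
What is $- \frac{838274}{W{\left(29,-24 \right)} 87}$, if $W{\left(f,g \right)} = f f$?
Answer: $- \frac{28906}{2523} \approx -11.457$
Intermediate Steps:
$W{\left(f,g \right)} = f^{2}$
$- \frac{838274}{W{\left(29,-24 \right)} 87} = - \frac{838274}{29^{2} \cdot 87} = - \frac{838274}{841 \cdot 87} = - \frac{838274}{73167} = \left(-838274\right) \frac{1}{73167} = - \frac{28906}{2523}$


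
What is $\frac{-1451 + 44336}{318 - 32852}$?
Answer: $- \frac{42885}{32534} \approx -1.3182$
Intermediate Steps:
$\frac{-1451 + 44336}{318 - 32852} = \frac{42885}{-32534} = 42885 \left(- \frac{1}{32534}\right) = - \frac{42885}{32534}$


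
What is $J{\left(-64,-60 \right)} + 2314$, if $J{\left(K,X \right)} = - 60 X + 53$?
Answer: $5967$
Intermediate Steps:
$J{\left(K,X \right)} = 53 - 60 X$
$J{\left(-64,-60 \right)} + 2314 = \left(53 - -3600\right) + 2314 = \left(53 + 3600\right) + 2314 = 3653 + 2314 = 5967$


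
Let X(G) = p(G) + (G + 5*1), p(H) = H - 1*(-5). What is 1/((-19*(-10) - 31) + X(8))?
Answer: 1/185 ≈ 0.0054054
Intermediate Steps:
p(H) = 5 + H (p(H) = H + 5 = 5 + H)
X(G) = 10 + 2*G (X(G) = (5 + G) + (G + 5*1) = (5 + G) + (G + 5) = (5 + G) + (5 + G) = 10 + 2*G)
1/((-19*(-10) - 31) + X(8)) = 1/((-19*(-10) - 31) + (10 + 2*8)) = 1/((190 - 31) + (10 + 16)) = 1/(159 + 26) = 1/185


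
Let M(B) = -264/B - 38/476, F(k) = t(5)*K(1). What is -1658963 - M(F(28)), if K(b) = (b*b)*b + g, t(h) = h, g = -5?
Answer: -1974181583/1190 ≈ -1.6590e+6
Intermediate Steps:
K(b) = -5 + b³ (K(b) = (b*b)*b - 5 = b²*b - 5 = b³ - 5 = -5 + b³)
F(k) = -20 (F(k) = 5*(-5 + 1³) = 5*(-5 + 1) = 5*(-4) = -20)
M(B) = -19/238 - 264/B (M(B) = -264/B - 38*1/476 = -264/B - 19/238 = -19/238 - 264/B)
-1658963 - M(F(28)) = -1658963 - (-19/238 - 264/(-20)) = -1658963 - (-19/238 - 264*(-1/20)) = -1658963 - (-19/238 + 66/5) = -1658963 - 1*15613/1190 = -1658963 - 15613/1190 = -1974181583/1190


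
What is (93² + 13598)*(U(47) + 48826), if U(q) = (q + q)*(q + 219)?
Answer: 1642496010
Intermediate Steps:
U(q) = 2*q*(219 + q) (U(q) = (2*q)*(219 + q) = 2*q*(219 + q))
(93² + 13598)*(U(47) + 48826) = (93² + 13598)*(2*47*(219 + 47) + 48826) = (8649 + 13598)*(2*47*266 + 48826) = 22247*(25004 + 48826) = 22247*73830 = 1642496010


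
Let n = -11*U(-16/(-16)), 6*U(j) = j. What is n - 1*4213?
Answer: -25289/6 ≈ -4214.8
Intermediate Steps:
U(j) = j/6
n = -11/6 (n = -11*(-16/(-16))/6 = -11*(-16*(-1/16))/6 = -11/6 ≈ -1.8333)
n - 1*4213 = -11/6 - 1*4213 = -11/6 - 4213 = -25289/6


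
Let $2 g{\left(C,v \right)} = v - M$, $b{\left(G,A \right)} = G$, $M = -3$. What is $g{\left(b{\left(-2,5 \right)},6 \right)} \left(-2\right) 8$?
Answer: $-72$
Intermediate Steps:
$g{\left(C,v \right)} = \frac{3}{2} + \frac{v}{2}$ ($g{\left(C,v \right)} = \frac{v - -3}{2} = \frac{v + 3}{2} = \frac{3 + v}{2} = \frac{3}{2} + \frac{v}{2}$)
$g{\left(b{\left(-2,5 \right)},6 \right)} \left(-2\right) 8 = \left(\frac{3}{2} + \frac{1}{2} \cdot 6\right) \left(-2\right) 8 = \left(\frac{3}{2} + 3\right) \left(-2\right) 8 = \frac{9}{2} \left(-2\right) 8 = \left(-9\right) 8 = -72$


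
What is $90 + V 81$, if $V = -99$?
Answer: $-7929$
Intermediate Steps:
$90 + V 81 = 90 - 8019 = -7929$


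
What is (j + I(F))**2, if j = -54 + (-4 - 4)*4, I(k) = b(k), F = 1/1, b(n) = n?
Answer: 7225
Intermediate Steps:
F = 1
I(k) = k
j = -86 (j = -54 - 8*4 = -54 - 32 = -86)
(j + I(F))**2 = (-86 + 1)**2 = (-85)**2 = 7225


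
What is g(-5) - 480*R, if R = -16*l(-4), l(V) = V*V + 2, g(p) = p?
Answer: 138235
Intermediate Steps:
l(V) = 2 + V² (l(V) = V² + 2 = 2 + V²)
R = -288 (R = -16*(2 + (-4)²) = -16*(2 + 16) = -16*18 = -288)
g(-5) - 480*R = -5 - 480*(-288) = -5 + 138240 = 138235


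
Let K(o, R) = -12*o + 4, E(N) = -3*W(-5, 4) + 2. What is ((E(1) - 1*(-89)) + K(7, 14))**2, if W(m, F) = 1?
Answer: 64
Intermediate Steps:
E(N) = -1 (E(N) = -3*1 + 2 = -3 + 2 = -1)
K(o, R) = 4 - 12*o
((E(1) - 1*(-89)) + K(7, 14))**2 = ((-1 - 1*(-89)) + (4 - 12*7))**2 = ((-1 + 89) + (4 - 84))**2 = (88 - 80)**2 = 8**2 = 64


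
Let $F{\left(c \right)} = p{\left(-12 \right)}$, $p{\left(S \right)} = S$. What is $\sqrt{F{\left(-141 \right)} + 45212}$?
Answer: $20 \sqrt{113} \approx 212.6$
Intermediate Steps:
$F{\left(c \right)} = -12$
$\sqrt{F{\left(-141 \right)} + 45212} = \sqrt{-12 + 45212} = \sqrt{45200} = 20 \sqrt{113}$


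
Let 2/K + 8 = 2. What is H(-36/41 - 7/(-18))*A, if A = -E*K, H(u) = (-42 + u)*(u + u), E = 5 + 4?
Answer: 11319877/90774 ≈ 124.70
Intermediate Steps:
K = -1/3 (K = 2/(-8 + 2) = 2/(-6) = 2*(-1/6) = -1/3 ≈ -0.33333)
E = 9
H(u) = 2*u*(-42 + u) (H(u) = (-42 + u)*(2*u) = 2*u*(-42 + u))
A = 3 (A = -9*(-1)/3 = -1*(-3) = 3)
H(-36/41 - 7/(-18))*A = (2*(-36/41 - 7/(-18))*(-42 + (-36/41 - 7/(-18))))*3 = (2*(-36*1/41 - 7*(-1/18))*(-42 + (-36*1/41 - 7*(-1/18))))*3 = (2*(-36/41 + 7/18)*(-42 + (-36/41 + 7/18)))*3 = (2*(-361/738)*(-42 - 361/738))*3 = (2*(-361/738)*(-31357/738))*3 = (11319877/272322)*3 = 11319877/90774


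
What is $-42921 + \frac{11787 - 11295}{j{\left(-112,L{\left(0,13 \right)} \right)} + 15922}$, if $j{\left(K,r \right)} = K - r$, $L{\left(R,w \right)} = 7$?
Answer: $- \frac{678280071}{15803} \approx -42921.0$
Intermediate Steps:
$-42921 + \frac{11787 - 11295}{j{\left(-112,L{\left(0,13 \right)} \right)} + 15922} = -42921 + \frac{11787 - 11295}{\left(-112 - 7\right) + 15922} = -42921 + \frac{492}{\left(-112 - 7\right) + 15922} = -42921 + \frac{492}{-119 + 15922} = -42921 + \frac{492}{15803} = - \frac{678280071}{15803}$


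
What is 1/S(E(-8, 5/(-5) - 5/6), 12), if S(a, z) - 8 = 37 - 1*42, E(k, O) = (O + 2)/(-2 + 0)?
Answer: ⅓ ≈ 0.33333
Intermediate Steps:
E(k, O) = -1 - O/2 (E(k, O) = (2 + O)/(-2) = (2 + O)*(-½) = -1 - O/2)
S(a, z) = 3 (S(a, z) = 8 + (37 - 1*42) = 8 + (37 - 42) = 8 - 5 = 3)
1/S(E(-8, 5/(-5) - 5/6), 12) = 1/3 = ⅓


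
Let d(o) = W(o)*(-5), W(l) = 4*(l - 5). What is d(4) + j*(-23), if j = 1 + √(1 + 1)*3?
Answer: -3 - 69*√2 ≈ -100.58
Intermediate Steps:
W(l) = -20 + 4*l (W(l) = 4*(-5 + l) = -20 + 4*l)
d(o) = 100 - 20*o (d(o) = (-20 + 4*o)*(-5) = 100 - 20*o)
j = 1 + 3*√2 (j = 1 + √2*3 = 1 + 3*√2 ≈ 5.2426)
d(4) + j*(-23) = (100 - 20*4) + (1 + 3*√2)*(-23) = (100 - 80) + (-23 - 69*√2) = 20 + (-23 - 69*√2) = -3 - 69*√2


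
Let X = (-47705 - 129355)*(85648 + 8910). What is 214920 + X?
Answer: -16742224560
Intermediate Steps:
X = -16742439480 (X = -177060*94558 = -16742439480)
214920 + X = 214920 - 16742439480 = -16742224560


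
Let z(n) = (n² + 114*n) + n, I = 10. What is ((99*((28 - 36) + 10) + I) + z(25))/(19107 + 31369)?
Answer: 927/12619 ≈ 0.073461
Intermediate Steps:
z(n) = n² + 115*n
((99*((28 - 36) + 10) + I) + z(25))/(19107 + 31369) = ((99*((28 - 36) + 10) + 10) + 25*(115 + 25))/(19107 + 31369) = ((99*(-8 + 10) + 10) + 25*140)/50476 = ((99*2 + 10) + 3500)*(1/50476) = ((198 + 10) + 3500)*(1/50476) = (208 + 3500)*(1/50476) = 3708*(1/50476) = 927/12619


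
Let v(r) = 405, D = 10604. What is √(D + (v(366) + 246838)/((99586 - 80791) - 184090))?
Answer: √289686254181415/165295 ≈ 102.97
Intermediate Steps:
√(D + (v(366) + 246838)/((99586 - 80791) - 184090)) = √(10604 + (405 + 246838)/((99586 - 80791) - 184090)) = √(10604 + 247243/(18795 - 184090)) = √(10604 + 247243/(-165295)) = √(10604 + 247243*(-1/165295)) = √(10604 - 247243/165295) = √(1752540937/165295) = √289686254181415/165295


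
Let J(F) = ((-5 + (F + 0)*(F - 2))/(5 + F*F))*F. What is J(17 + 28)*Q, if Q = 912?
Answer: 7920720/203 ≈ 39018.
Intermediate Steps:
J(F) = F*(-5 + F*(-2 + F))/(5 + F**2) (J(F) = ((-5 + F*(-2 + F))/(5 + F**2))*F = F*(-5 + F*(-2 + F))/(5 + F**2))
J(17 + 28)*Q = ((17 + 28)*(-5 + (17 + 28)**2 - 2*(17 + 28))/(5 + (17 + 28)**2))*912 = (45*(-5 + 45**2 - 2*45)/(5 + 45**2))*912 = (45*(-5 + 2025 - 90)/(5 + 2025))*912 = (45*1930/2030)*912 = (45*(1/2030)*1930)*912 = (8685/203)*912 = 7920720/203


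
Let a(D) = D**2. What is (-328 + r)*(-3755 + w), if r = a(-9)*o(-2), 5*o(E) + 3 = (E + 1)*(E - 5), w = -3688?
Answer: 9794988/5 ≈ 1.9590e+6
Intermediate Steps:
o(E) = -3/5 + (1 + E)*(-5 + E)/5 (o(E) = -3/5 + ((E + 1)*(E - 5))/5 = -3/5 + ((1 + E)*(-5 + E))/5 = -3/5 + (1 + E)*(-5 + E)/5)
r = 324/5 (r = (-9)**2*(-8/5 - 4/5*(-2) + (1/5)*(-2)**2) = 81*(-8/5 + 8/5 + (1/5)*4) = 81*(-8/5 + 8/5 + 4/5) = 81*(4/5) = 324/5 ≈ 64.800)
(-328 + r)*(-3755 + w) = (-328 + 324/5)*(-3755 - 3688) = -1316/5*(-7443) = 9794988/5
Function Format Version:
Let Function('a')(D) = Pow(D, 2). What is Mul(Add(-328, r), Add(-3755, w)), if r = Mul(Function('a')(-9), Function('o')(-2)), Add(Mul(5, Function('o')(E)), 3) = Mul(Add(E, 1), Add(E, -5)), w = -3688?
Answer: Rational(9794988, 5) ≈ 1.9590e+6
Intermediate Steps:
Function('o')(E) = Add(Rational(-3, 5), Mul(Rational(1, 5), Add(1, E), Add(-5, E))) (Function('o')(E) = Add(Rational(-3, 5), Mul(Rational(1, 5), Mul(Add(E, 1), Add(E, -5)))) = Add(Rational(-3, 5), Mul(Rational(1, 5), Mul(Add(1, E), Add(-5, E)))) = Add(Rational(-3, 5), Mul(Rational(1, 5), Add(1, E), Add(-5, E))))
r = Rational(324, 5) (r = Mul(Pow(-9, 2), Add(Rational(-8, 5), Mul(Rational(-4, 5), -2), Mul(Rational(1, 5), Pow(-2, 2)))) = Mul(81, Add(Rational(-8, 5), Rational(8, 5), Mul(Rational(1, 5), 4))) = Mul(81, Add(Rational(-8, 5), Rational(8, 5), Rational(4, 5))) = Mul(81, Rational(4, 5)) = Rational(324, 5) ≈ 64.800)
Mul(Add(-328, r), Add(-3755, w)) = Mul(Add(-328, Rational(324, 5)), Add(-3755, -3688)) = Mul(Rational(-1316, 5), -7443) = Rational(9794988, 5)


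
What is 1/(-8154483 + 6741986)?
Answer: -1/1412497 ≈ -7.0797e-7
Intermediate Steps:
1/(-8154483 + 6741986) = 1/(-1412497) = -1/1412497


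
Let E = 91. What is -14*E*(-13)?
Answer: 16562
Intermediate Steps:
-14*E*(-13) = -14*91*(-13) = -1274*(-13) = 16562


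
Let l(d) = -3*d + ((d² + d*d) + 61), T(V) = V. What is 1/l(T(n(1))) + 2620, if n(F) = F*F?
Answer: 157201/60 ≈ 2620.0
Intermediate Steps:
n(F) = F²
l(d) = 61 - 3*d + 2*d² (l(d) = -3*d + ((d² + d²) + 61) = -3*d + (2*d² + 61) = -3*d + (61 + 2*d²) = 61 - 3*d + 2*d²)
1/l(T(n(1))) + 2620 = 1/(61 - 3*1² + 2*(1²)²) + 2620 = 1/(61 - 3*1 + 2*1²) + 2620 = 1/(61 - 3 + 2*1) + 2620 = 1/(61 - 3 + 2) + 2620 = 1/60 + 2620 = 157201/60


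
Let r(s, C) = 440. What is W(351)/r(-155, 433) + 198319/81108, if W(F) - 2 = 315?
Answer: 28242899/8921880 ≈ 3.1656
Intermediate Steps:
W(F) = 317 (W(F) = 2 + 315 = 317)
W(351)/r(-155, 433) + 198319/81108 = 317/440 + 198319/81108 = 28242899/8921880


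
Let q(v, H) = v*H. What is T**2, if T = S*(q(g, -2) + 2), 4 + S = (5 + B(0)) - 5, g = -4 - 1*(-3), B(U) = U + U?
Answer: 256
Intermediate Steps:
B(U) = 2*U
g = -1 (g = -4 + 3 = -1)
S = -4 (S = -4 + ((5 + 2*0) - 5) = -4 + ((5 + 0) - 5) = -4 + (5 - 5) = -4 + 0 = -4)
q(v, H) = H*v
T = -16 (T = -4*(-2*(-1) + 2) = -4*(2 + 2) = -4*4 = -16)
T**2 = (-16)**2 = 256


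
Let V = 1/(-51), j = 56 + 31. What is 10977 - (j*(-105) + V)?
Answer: 1025713/51 ≈ 20112.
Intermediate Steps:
j = 87
V = -1/51 ≈ -0.019608
10977 - (j*(-105) + V) = 10977 - (87*(-105) - 1/51) = 10977 - (-9135 - 1/51) = 10977 - 1*(-465886/51) = 10977 + 465886/51 = 1025713/51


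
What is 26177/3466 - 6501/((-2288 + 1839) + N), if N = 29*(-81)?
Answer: 23943928/2424467 ≈ 9.8760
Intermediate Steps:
N = -2349
26177/3466 - 6501/((-2288 + 1839) + N) = 26177/3466 - 6501/((-2288 + 1839) - 2349) = 26177*(1/3466) - 6501/(-449 - 2349) = 26177/3466 - 6501/(-2798) = 26177/3466 - 6501*(-1/2798) = 26177/3466 + 6501/2798 = 23943928/2424467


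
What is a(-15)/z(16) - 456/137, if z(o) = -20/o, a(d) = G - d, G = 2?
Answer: -11596/685 ≈ -16.928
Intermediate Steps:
a(d) = 2 - d
a(-15)/z(16) - 456/137 = (2 - 1*(-15))/((-20/16)) - 456/137 = (2 + 15)/((-20*1/16)) - 456*1/137 = 17/(-5/4) - 456/137 = 17*(-4/5) - 456/137 = -68/5 - 456/137 = -11596/685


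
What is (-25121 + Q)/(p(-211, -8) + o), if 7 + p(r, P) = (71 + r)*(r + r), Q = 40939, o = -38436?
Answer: 15818/20637 ≈ 0.76649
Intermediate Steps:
p(r, P) = -7 + 2*r*(71 + r) (p(r, P) = -7 + (71 + r)*(r + r) = -7 + (71 + r)*(2*r) = -7 + 2*r*(71 + r))
(-25121 + Q)/(p(-211, -8) + o) = (-25121 + 40939)/((-7 + 2*(-211)**2 + 142*(-211)) - 38436) = 15818/((-7 + 2*44521 - 29962) - 38436) = 15818/((-7 + 89042 - 29962) - 38436) = 15818/(59073 - 38436) = 15818/20637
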